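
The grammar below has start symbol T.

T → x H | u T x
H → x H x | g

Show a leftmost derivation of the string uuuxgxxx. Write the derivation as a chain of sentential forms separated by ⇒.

T ⇒ uTx ⇒ uuTxx ⇒ uuuTxxx ⇒ uuuxHxxx ⇒ uuuxgxxx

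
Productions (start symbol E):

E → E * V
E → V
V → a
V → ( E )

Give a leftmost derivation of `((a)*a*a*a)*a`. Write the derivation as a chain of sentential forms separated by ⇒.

E ⇒ E*V   [E → E * V]
E*V ⇒ V*V   [E → V]
V*V ⇒ (E)*V   [V → ( E )]
(E)*V ⇒ (E*V)*V   [E → E * V]
(E*V)*V ⇒ (E*V*V)*V   [E → E * V]
(E*V*V)*V ⇒ (E*V*V*V)*V   [E → E * V]
(E*V*V*V)*V ⇒ (V*V*V*V)*V   [E → V]
(V*V*V*V)*V ⇒ ((E)*V*V*V)*V   [V → ( E )]
((E)*V*V*V)*V ⇒ ((V)*V*V*V)*V   [E → V]
((V)*V*V*V)*V ⇒ ((a)*V*V*V)*V   [V → a]
((a)*V*V*V)*V ⇒ ((a)*a*V*V)*V   [V → a]
((a)*a*V*V)*V ⇒ ((a)*a*a*V)*V   [V → a]
((a)*a*a*V)*V ⇒ ((a)*a*a*a)*V   [V → a]
((a)*a*a*a)*V ⇒ ((a)*a*a*a)*a   [V → a]

E ⇒ E*V ⇒ V*V ⇒ (E)*V ⇒ (E*V)*V ⇒ (E*V*V)*V ⇒ (E*V*V*V)*V ⇒ (V*V*V*V)*V ⇒ ((E)*V*V*V)*V ⇒ ((V)*V*V*V)*V ⇒ ((a)*V*V*V)*V ⇒ ((a)*a*V*V)*V ⇒ ((a)*a*a*V)*V ⇒ ((a)*a*a*a)*V ⇒ ((a)*a*a*a)*a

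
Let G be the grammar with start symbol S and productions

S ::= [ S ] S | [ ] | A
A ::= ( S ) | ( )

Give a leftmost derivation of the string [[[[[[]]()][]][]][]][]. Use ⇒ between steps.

S ⇒ [S]S ⇒ [[S]S]S ⇒ [[[S]S]S]S ⇒ [[[[S]S]S]S]S ⇒ [[[[[S]S]S]S]S]S ⇒ [[[[[[]]S]S]S]S]S ⇒ [[[[[[]]A]S]S]S]S ⇒ [[[[[[]]()]S]S]S]S ⇒ [[[[[[]]()][]]S]S]S ⇒ [[[[[[]]()][]][]]S]S ⇒ [[[[[[]]()][]][]][]]S ⇒ [[[[[[]]()][]][]][]][]

S ⇒ [S]S   [S ::= [ S ] S]
[S]S ⇒ [[S]S]S   [S ::= [ S ] S]
[[S]S]S ⇒ [[[S]S]S]S   [S ::= [ S ] S]
[[[S]S]S]S ⇒ [[[[S]S]S]S]S   [S ::= [ S ] S]
[[[[S]S]S]S]S ⇒ [[[[[S]S]S]S]S]S   [S ::= [ S ] S]
[[[[[S]S]S]S]S]S ⇒ [[[[[[]]S]S]S]S]S   [S ::= [ ]]
[[[[[[]]S]S]S]S]S ⇒ [[[[[[]]A]S]S]S]S   [S ::= A]
[[[[[[]]A]S]S]S]S ⇒ [[[[[[]]()]S]S]S]S   [A ::= ( )]
[[[[[[]]()]S]S]S]S ⇒ [[[[[[]]()][]]S]S]S   [S ::= [ ]]
[[[[[[]]()][]]S]S]S ⇒ [[[[[[]]()][]][]]S]S   [S ::= [ ]]
[[[[[[]]()][]][]]S]S ⇒ [[[[[[]]()][]][]][]]S   [S ::= [ ]]
[[[[[[]]()][]][]][]]S ⇒ [[[[[[]]()][]][]][]][]   [S ::= [ ]]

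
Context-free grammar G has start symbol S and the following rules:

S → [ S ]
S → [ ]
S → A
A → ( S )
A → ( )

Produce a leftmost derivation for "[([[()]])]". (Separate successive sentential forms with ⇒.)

S⇒[S]⇒[A]⇒[(S)]⇒[([S])]⇒[([[S]])]⇒[([[A]])]⇒[([[()]])]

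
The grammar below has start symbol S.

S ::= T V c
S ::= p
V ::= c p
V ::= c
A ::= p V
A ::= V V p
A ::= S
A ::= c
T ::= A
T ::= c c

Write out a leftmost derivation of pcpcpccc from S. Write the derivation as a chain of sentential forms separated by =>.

S => TVc   [S ::= T V c]
TVc => AVc   [T ::= A]
AVc => SVc   [A ::= S]
SVc => TVcVc   [S ::= T V c]
TVcVc => AVcVc   [T ::= A]
AVcVc => pVVcVc   [A ::= p V]
pVVcVc => pcpVcVc   [V ::= c p]
pcpVcVc => pcpcpcVc   [V ::= c p]
pcpcpcVc => pcpcpccc   [V ::= c]

S => TVc => AVc => SVc => TVcVc => AVcVc => pVVcVc => pcpVcVc => pcpcpcVc => pcpcpccc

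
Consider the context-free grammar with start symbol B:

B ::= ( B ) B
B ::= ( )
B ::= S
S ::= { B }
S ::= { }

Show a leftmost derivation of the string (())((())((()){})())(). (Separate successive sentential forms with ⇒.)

B ⇒ (B)B ⇒ (())B ⇒ (())(B)B ⇒ (())((B)B)B ⇒ (())((())B)B ⇒ (())((())(B)B)B ⇒ (())((())((B)B)B)B ⇒ (())((())((())B)B)B ⇒ (())((())((())S)B)B ⇒ (())((())((()){})B)B ⇒ (())((())((()){})())B ⇒ (())((())((()){})())()

B ⇒ (B)B   [B ::= ( B ) B]
(B)B ⇒ (())B   [B ::= ( )]
(())B ⇒ (())(B)B   [B ::= ( B ) B]
(())(B)B ⇒ (())((B)B)B   [B ::= ( B ) B]
(())((B)B)B ⇒ (())((())B)B   [B ::= ( )]
(())((())B)B ⇒ (())((())(B)B)B   [B ::= ( B ) B]
(())((())(B)B)B ⇒ (())((())((B)B)B)B   [B ::= ( B ) B]
(())((())((B)B)B)B ⇒ (())((())((())B)B)B   [B ::= ( )]
(())((())((())B)B)B ⇒ (())((())((())S)B)B   [B ::= S]
(())((())((())S)B)B ⇒ (())((())((()){})B)B   [S ::= { }]
(())((())((()){})B)B ⇒ (())((())((()){})())B   [B ::= ( )]
(())((())((()){})())B ⇒ (())((())((()){})())()   [B ::= ( )]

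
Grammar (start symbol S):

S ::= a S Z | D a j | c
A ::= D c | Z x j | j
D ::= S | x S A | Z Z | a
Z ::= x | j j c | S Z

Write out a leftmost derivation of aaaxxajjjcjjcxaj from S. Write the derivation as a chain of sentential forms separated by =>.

S => Daj => Saj => aSZaj => aaSZZaj => aaaSZZZaj => aaaDajZZZaj => aaaZZajZZZaj => aaaxZajZZZaj => aaaxxajZZZaj => aaaxxajjjcZZaj => aaaxxajjjcjjcZaj => aaaxxajjjcjjcxaj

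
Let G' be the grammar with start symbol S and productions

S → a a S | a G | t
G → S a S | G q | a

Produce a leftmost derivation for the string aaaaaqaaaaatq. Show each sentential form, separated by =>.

S=>aG=>aGq=>aSaSq=>aaaSaSq=>aaaaGaSq=>aaaaGqaSq=>aaaaaqaSq=>aaaaaqaaGq=>aaaaaqaaSaSq=>aaaaaqaaaGaSq=>aaaaaqaaaaaSq=>aaaaaqaaaaatq

S => aG   [S → a G]
aG => aGq   [G → G q]
aGq => aSaSq   [G → S a S]
aSaSq => aaaSaSq   [S → a a S]
aaaSaSq => aaaaGaSq   [S → a G]
aaaaGaSq => aaaaGqaSq   [G → G q]
aaaaGqaSq => aaaaaqaSq   [G → a]
aaaaaqaSq => aaaaaqaaGq   [S → a G]
aaaaaqaaGq => aaaaaqaaSaSq   [G → S a S]
aaaaaqaaSaSq => aaaaaqaaaGaSq   [S → a G]
aaaaaqaaaGaSq => aaaaaqaaaaaSq   [G → a]
aaaaaqaaaaaSq => aaaaaqaaaaatq   [S → t]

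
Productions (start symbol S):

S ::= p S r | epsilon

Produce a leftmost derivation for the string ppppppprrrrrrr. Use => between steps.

S => pSr => ppSrr => pppSrrr => ppppSrrrr => pppppSrrrrr => ppppppSrrrrrr => pppppppSrrrrrrr => ppppppprrrrrrr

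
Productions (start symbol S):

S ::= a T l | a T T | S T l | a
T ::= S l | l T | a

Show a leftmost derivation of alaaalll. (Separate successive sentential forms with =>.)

S => aTT   [S ::= a T T]
aTT => alTT   [T ::= l T]
alTT => alaT   [T ::= a]
alaT => alaSl   [T ::= S l]
alaSl => alaaTll   [S ::= a T l]
alaaTll => alaaSlll   [T ::= S l]
alaaSlll => alaaalll   [S ::= a]

S => aTT => alTT => alaT => alaSl => alaaTll => alaaSlll => alaaalll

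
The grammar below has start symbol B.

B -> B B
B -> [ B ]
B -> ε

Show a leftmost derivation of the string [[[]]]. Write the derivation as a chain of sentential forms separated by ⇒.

B ⇒ [B] ⇒ [BB] ⇒ [BBB] ⇒ [BBBB] ⇒ [[B]BBB] ⇒ [[[B]]BBB] ⇒ [[[]]BBB] ⇒ [[[]]BB] ⇒ [[[]]B] ⇒ [[[]]]

B ⇒ [B]   [B -> [ B ]]
[B] ⇒ [BB]   [B -> B B]
[BB] ⇒ [BBB]   [B -> B B]
[BBB] ⇒ [BBBB]   [B -> B B]
[BBBB] ⇒ [[B]BBB]   [B -> [ B ]]
[[B]BBB] ⇒ [[[B]]BBB]   [B -> [ B ]]
[[[B]]BBB] ⇒ [[[]]BBB]   [B -> ε]
[[[]]BBB] ⇒ [[[]]BB]   [B -> ε]
[[[]]BB] ⇒ [[[]]B]   [B -> ε]
[[[]]B] ⇒ [[[]]]   [B -> ε]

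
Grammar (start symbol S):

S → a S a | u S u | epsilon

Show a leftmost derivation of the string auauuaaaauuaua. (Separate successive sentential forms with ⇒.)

S ⇒ aSa   [S → a S a]
aSa ⇒ auSua   [S → u S u]
auSua ⇒ auaSaua   [S → a S a]
auaSaua ⇒ auauSuaua   [S → u S u]
auauSuaua ⇒ auauuSuuaua   [S → u S u]
auauuSuuaua ⇒ auauuaSauuaua   [S → a S a]
auauuaSauuaua ⇒ auauuaaSaauuaua   [S → a S a]
auauuaaSaauuaua ⇒ auauuaaaauuaua   [S → epsilon]

S ⇒ aSa ⇒ auSua ⇒ auaSaua ⇒ auauSuaua ⇒ auauuSuuaua ⇒ auauuaSauuaua ⇒ auauuaaSaauuaua ⇒ auauuaaaauuaua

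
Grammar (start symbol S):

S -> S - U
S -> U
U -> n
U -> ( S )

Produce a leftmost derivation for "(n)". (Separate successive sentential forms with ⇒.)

S⇒U⇒(S)⇒(U)⇒(n)

S ⇒ U   [S -> U]
U ⇒ (S)   [U -> ( S )]
(S) ⇒ (U)   [S -> U]
(U) ⇒ (n)   [U -> n]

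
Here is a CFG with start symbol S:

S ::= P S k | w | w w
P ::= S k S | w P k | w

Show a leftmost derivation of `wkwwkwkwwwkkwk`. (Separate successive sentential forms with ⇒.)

S ⇒ PSk ⇒ SkSSk ⇒ wkSSk ⇒ wkPSkSk ⇒ wkwPkSkSk ⇒ wkwwkSkSk ⇒ wkwwkPSkkSk ⇒ wkwwkSkSSkkSk ⇒ wkwwkwkSSkkSk ⇒ wkwwkwkwSkkSk ⇒ wkwwkwkwwwkkSk ⇒ wkwwkwkwwwkkwk

S ⇒ PSk   [S ::= P S k]
PSk ⇒ SkSSk   [P ::= S k S]
SkSSk ⇒ wkSSk   [S ::= w]
wkSSk ⇒ wkPSkSk   [S ::= P S k]
wkPSkSk ⇒ wkwPkSkSk   [P ::= w P k]
wkwPkSkSk ⇒ wkwwkSkSk   [P ::= w]
wkwwkSkSk ⇒ wkwwkPSkkSk   [S ::= P S k]
wkwwkPSkkSk ⇒ wkwwkSkSSkkSk   [P ::= S k S]
wkwwkSkSSkkSk ⇒ wkwwkwkSSkkSk   [S ::= w]
wkwwkwkSSkkSk ⇒ wkwwkwkwSkkSk   [S ::= w]
wkwwkwkwSkkSk ⇒ wkwwkwkwwwkkSk   [S ::= w w]
wkwwkwkwwwkkSk ⇒ wkwwkwkwwwkkwk   [S ::= w]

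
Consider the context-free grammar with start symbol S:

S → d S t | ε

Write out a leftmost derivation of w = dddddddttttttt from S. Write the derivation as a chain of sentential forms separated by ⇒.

S ⇒ dSt   [S → d S t]
dSt ⇒ ddStt   [S → d S t]
ddStt ⇒ dddSttt   [S → d S t]
dddSttt ⇒ ddddStttt   [S → d S t]
ddddStttt ⇒ dddddSttttt   [S → d S t]
dddddSttttt ⇒ ddddddStttttt   [S → d S t]
ddddddStttttt ⇒ dddddddSttttttt   [S → d S t]
dddddddSttttttt ⇒ dddddddttttttt   [S → ε]

S ⇒ dSt ⇒ ddStt ⇒ dddSttt ⇒ ddddStttt ⇒ dddddSttttt ⇒ ddddddStttttt ⇒ dddddddSttttttt ⇒ dddddddttttttt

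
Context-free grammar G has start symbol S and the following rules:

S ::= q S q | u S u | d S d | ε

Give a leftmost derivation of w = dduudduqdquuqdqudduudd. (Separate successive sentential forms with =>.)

S => dSd => ddSdd => dduSudd => dduuSuudd => dduudSduudd => dduuddSdduudd => dduudduSudduudd => dduudduqSqudduudd => dduudduqdSdqudduudd => dduudduqdqSqdqudduudd => dduudduqdquSuqdqudduudd => dduudduqdquuqdqudduudd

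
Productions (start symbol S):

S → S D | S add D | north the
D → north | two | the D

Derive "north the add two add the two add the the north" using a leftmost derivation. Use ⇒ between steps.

S ⇒ S add D ⇒ S add D add D ⇒ S add D add D add D ⇒ north the add D add D add D ⇒ north the add two add D add D ⇒ north the add two add the D add D ⇒ north the add two add the two add D ⇒ north the add two add the two add the D ⇒ north the add two add the two add the the D ⇒ north the add two add the two add the the north

S ⇒ S add D   [S → S add D]
S add D ⇒ S add D add D   [S → S add D]
S add D add D ⇒ S add D add D add D   [S → S add D]
S add D add D add D ⇒ north the add D add D add D   [S → north the]
north the add D add D add D ⇒ north the add two add D add D   [D → two]
north the add two add D add D ⇒ north the add two add the D add D   [D → the D]
north the add two add the D add D ⇒ north the add two add the two add D   [D → two]
north the add two add the two add D ⇒ north the add two add the two add the D   [D → the D]
north the add two add the two add the D ⇒ north the add two add the two add the the D   [D → the D]
north the add two add the two add the the D ⇒ north the add two add the two add the the north   [D → north]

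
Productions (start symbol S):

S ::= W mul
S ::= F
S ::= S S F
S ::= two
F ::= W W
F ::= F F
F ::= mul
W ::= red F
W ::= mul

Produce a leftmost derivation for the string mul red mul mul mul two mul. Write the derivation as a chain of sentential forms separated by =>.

S => S S F => F S F => W W S F => mul W S F => mul red F S F => mul red F F S F => mul red mul F S F => mul red mul W W S F => mul red mul mul W S F => mul red mul mul mul S F => mul red mul mul mul two F => mul red mul mul mul two mul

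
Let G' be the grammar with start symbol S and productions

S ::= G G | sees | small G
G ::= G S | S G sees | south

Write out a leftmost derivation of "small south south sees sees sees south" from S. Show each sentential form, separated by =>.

S => small G => small G S => small south S => small south G G => small south G S G => small south G S S G => small south G S S S G => small south south S S S G => small south south sees S S G => small south south sees sees S G => small south south sees sees sees G => small south south sees sees sees south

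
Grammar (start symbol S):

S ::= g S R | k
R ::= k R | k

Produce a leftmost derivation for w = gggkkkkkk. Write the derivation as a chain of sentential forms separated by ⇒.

S ⇒ gSR   [S ::= g S R]
gSR ⇒ ggSRR   [S ::= g S R]
ggSRR ⇒ gggSRRR   [S ::= g S R]
gggSRRR ⇒ gggkRRR   [S ::= k]
gggkRRR ⇒ gggkkRRR   [R ::= k R]
gggkkRRR ⇒ gggkkkRRR   [R ::= k R]
gggkkkRRR ⇒ gggkkkkRR   [R ::= k]
gggkkkkRR ⇒ gggkkkkkR   [R ::= k]
gggkkkkkR ⇒ gggkkkkkk   [R ::= k]

S ⇒ gSR ⇒ ggSRR ⇒ gggSRRR ⇒ gggkRRR ⇒ gggkkRRR ⇒ gggkkkRRR ⇒ gggkkkkRR ⇒ gggkkkkkR ⇒ gggkkkkkk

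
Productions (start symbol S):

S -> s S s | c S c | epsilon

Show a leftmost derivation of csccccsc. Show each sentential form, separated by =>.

S => cSc   [S -> c S c]
cSc => csSsc   [S -> s S s]
csSsc => cscScsc   [S -> c S c]
cscScsc => csccSccsc   [S -> c S c]
csccSccsc => csccccsc   [S -> epsilon]

S => cSc => csSsc => cscScsc => csccSccsc => csccccsc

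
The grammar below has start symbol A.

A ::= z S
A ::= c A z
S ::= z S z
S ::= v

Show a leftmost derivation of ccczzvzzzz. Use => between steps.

A => cAz   [A ::= c A z]
cAz => ccAzz   [A ::= c A z]
ccAzz => cccAzzz   [A ::= c A z]
cccAzzz => ccczSzzz   [A ::= z S]
ccczSzzz => ccczzSzzzz   [S ::= z S z]
ccczzSzzzz => ccczzvzzzz   [S ::= v]

A=>cAz=>ccAzz=>cccAzzz=>ccczSzzz=>ccczzSzzzz=>ccczzvzzzz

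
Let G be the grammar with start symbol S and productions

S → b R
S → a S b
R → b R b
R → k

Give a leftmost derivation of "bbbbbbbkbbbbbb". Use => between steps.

S=>bR=>bbRb=>bbbRbb=>bbbbRbbb=>bbbbbRbbbb=>bbbbbbRbbbbb=>bbbbbbbRbbbbbb=>bbbbbbbkbbbbbb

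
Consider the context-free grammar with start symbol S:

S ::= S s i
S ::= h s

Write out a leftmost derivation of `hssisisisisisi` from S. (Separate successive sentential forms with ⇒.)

S ⇒ Ssi   [S ::= S s i]
Ssi ⇒ Ssisi   [S ::= S s i]
Ssisi ⇒ Ssisisi   [S ::= S s i]
Ssisisi ⇒ Ssisisisi   [S ::= S s i]
Ssisisisi ⇒ Ssisisisisi   [S ::= S s i]
Ssisisisisi ⇒ Ssisisisisisi   [S ::= S s i]
Ssisisisisisi ⇒ hssisisisisisi   [S ::= h s]

S⇒Ssi⇒Ssisi⇒Ssisisi⇒Ssisisisi⇒Ssisisisisi⇒Ssisisisisisi⇒hssisisisisisi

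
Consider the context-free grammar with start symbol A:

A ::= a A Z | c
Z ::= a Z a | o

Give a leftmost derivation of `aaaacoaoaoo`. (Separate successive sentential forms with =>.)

A=>aAZ=>aaAZZ=>aaaAZZZ=>aaaaAZZZZ=>aaaacZZZZ=>aaaacoZZZ=>aaaacoaZaZZ=>aaaacoaoaZZ=>aaaacoaoaoZ=>aaaacoaoaoo

A => aAZ   [A ::= a A Z]
aAZ => aaAZZ   [A ::= a A Z]
aaAZZ => aaaAZZZ   [A ::= a A Z]
aaaAZZZ => aaaaAZZZZ   [A ::= a A Z]
aaaaAZZZZ => aaaacZZZZ   [A ::= c]
aaaacZZZZ => aaaacoZZZ   [Z ::= o]
aaaacoZZZ => aaaacoaZaZZ   [Z ::= a Z a]
aaaacoaZaZZ => aaaacoaoaZZ   [Z ::= o]
aaaacoaoaZZ => aaaacoaoaoZ   [Z ::= o]
aaaacoaoaoZ => aaaacoaoaoo   [Z ::= o]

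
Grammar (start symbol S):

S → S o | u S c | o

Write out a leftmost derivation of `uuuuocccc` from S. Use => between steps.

S => uSc => uuScc => uuuSccc => uuuuScccc => uuuuocccc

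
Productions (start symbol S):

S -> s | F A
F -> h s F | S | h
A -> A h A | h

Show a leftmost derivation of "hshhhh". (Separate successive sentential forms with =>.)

S => FA => SA => FAA => SAA => FAAA => hsFAAA => hshAAA => hshhAA => hshhhA => hshhhh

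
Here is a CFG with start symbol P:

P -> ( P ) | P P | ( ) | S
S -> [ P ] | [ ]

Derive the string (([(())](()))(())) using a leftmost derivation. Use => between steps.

P => (P)   [P -> ( P )]
(P) => (PP)   [P -> P P]
(PP) => ((P)P)   [P -> ( P )]
((P)P) => ((PP)P)   [P -> P P]
((PP)P) => ((SP)P)   [P -> S]
((SP)P) => (([P]P)P)   [S -> [ P ]]
(([P]P)P) => (([(P)]P)P)   [P -> ( P )]
(([(P)]P)P) => (([(())]P)P)   [P -> ( )]
(([(())]P)P) => (([(())](P))P)   [P -> ( P )]
(([(())](P))P) => (([(())](()))P)   [P -> ( )]
(([(())](()))P) => (([(())](()))(P))   [P -> ( P )]
(([(())](()))(P)) => (([(())](()))(()))   [P -> ( )]

P => (P) => (PP) => ((P)P) => ((PP)P) => ((SP)P) => (([P]P)P) => (([(P)]P)P) => (([(())]P)P) => (([(())](P))P) => (([(())](()))P) => (([(())](()))(P)) => (([(())](()))(()))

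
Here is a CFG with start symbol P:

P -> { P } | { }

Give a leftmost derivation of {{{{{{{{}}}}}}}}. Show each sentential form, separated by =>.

P=>{P}=>{{P}}=>{{{P}}}=>{{{{P}}}}=>{{{{{P}}}}}=>{{{{{{P}}}}}}=>{{{{{{{P}}}}}}}=>{{{{{{{{}}}}}}}}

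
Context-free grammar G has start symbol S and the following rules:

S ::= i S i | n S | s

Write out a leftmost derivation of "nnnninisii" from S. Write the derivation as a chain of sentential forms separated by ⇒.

S ⇒ nS ⇒ nnS ⇒ nnnS ⇒ nnnnS ⇒ nnnniSi ⇒ nnnninSi ⇒ nnnniniSii ⇒ nnnninisii

S ⇒ nS   [S ::= n S]
nS ⇒ nnS   [S ::= n S]
nnS ⇒ nnnS   [S ::= n S]
nnnS ⇒ nnnnS   [S ::= n S]
nnnnS ⇒ nnnniSi   [S ::= i S i]
nnnniSi ⇒ nnnninSi   [S ::= n S]
nnnninSi ⇒ nnnniniSii   [S ::= i S i]
nnnniniSii ⇒ nnnninisii   [S ::= s]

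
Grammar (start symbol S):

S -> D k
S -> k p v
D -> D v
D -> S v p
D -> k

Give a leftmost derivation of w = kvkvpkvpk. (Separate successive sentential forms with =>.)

S => Dk => Svpk => Dkvpk => Svpkvpk => Dkvpkvpk => Dvkvpkvpk => kvkvpkvpk

S => Dk   [S -> D k]
Dk => Svpk   [D -> S v p]
Svpk => Dkvpk   [S -> D k]
Dkvpk => Svpkvpk   [D -> S v p]
Svpkvpk => Dkvpkvpk   [S -> D k]
Dkvpkvpk => Dvkvpkvpk   [D -> D v]
Dvkvpkvpk => kvkvpkvpk   [D -> k]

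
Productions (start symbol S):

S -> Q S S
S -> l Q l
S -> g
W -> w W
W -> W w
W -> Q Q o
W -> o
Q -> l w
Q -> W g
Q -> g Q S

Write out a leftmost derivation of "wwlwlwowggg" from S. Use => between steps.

S => QSS => WgSS => wWgSS => wwWgSS => wwWwgSS => wwQQowgSS => wwlwQowgSS => wwlwlwowgSS => wwlwlwowggS => wwlwlwowggg

S => QSS   [S -> Q S S]
QSS => WgSS   [Q -> W g]
WgSS => wWgSS   [W -> w W]
wWgSS => wwWgSS   [W -> w W]
wwWgSS => wwWwgSS   [W -> W w]
wwWwgSS => wwQQowgSS   [W -> Q Q o]
wwQQowgSS => wwlwQowgSS   [Q -> l w]
wwlwQowgSS => wwlwlwowgSS   [Q -> l w]
wwlwlwowgSS => wwlwlwowggS   [S -> g]
wwlwlwowggS => wwlwlwowggg   [S -> g]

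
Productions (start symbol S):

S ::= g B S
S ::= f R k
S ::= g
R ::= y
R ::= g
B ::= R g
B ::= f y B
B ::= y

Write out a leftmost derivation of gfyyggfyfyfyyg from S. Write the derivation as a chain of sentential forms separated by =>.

S => gBS   [S ::= g B S]
gBS => gfyBS   [B ::= f y B]
gfyBS => gfyRgS   [B ::= R g]
gfyRgS => gfyygS   [R ::= y]
gfyygS => gfyyggBS   [S ::= g B S]
gfyyggBS => gfyyggfyBS   [B ::= f y B]
gfyyggfyBS => gfyyggfyfyBS   [B ::= f y B]
gfyyggfyfyBS => gfyyggfyfyfyBS   [B ::= f y B]
gfyyggfyfyfyBS => gfyyggfyfyfyyS   [B ::= y]
gfyyggfyfyfyyS => gfyyggfyfyfyyg   [S ::= g]

S=>gBS=>gfyBS=>gfyRgS=>gfyygS=>gfyyggBS=>gfyyggfyBS=>gfyyggfyfyBS=>gfyyggfyfyfyBS=>gfyyggfyfyfyyS=>gfyyggfyfyfyyg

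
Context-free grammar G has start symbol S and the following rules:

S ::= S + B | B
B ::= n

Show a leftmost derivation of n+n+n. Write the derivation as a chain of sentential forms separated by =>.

S => S+B   [S ::= S + B]
S+B => S+B+B   [S ::= S + B]
S+B+B => B+B+B   [S ::= B]
B+B+B => n+B+B   [B ::= n]
n+B+B => n+n+B   [B ::= n]
n+n+B => n+n+n   [B ::= n]

S=>S+B=>S+B+B=>B+B+B=>n+B+B=>n+n+B=>n+n+n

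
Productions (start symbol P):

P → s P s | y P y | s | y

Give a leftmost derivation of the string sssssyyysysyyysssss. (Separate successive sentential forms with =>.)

P => sPs => ssPss => sssPsss => ssssPssss => sssssPsssss => sssssyPysssss => sssssyyPyysssss => sssssyyyPyyysssss => sssssyyysPsyyysssss => sssssyyysysyyysssss

P => sPs   [P → s P s]
sPs => ssPss   [P → s P s]
ssPss => sssPsss   [P → s P s]
sssPsss => ssssPssss   [P → s P s]
ssssPssss => sssssPsssss   [P → s P s]
sssssPsssss => sssssyPysssss   [P → y P y]
sssssyPysssss => sssssyyPyysssss   [P → y P y]
sssssyyPyysssss => sssssyyyPyyysssss   [P → y P y]
sssssyyyPyyysssss => sssssyyysPsyyysssss   [P → s P s]
sssssyyysPsyyysssss => sssssyyysysyyysssss   [P → y]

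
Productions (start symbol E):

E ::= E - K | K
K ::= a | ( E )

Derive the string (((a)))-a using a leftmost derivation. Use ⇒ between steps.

E ⇒ E-K ⇒ K-K ⇒ (E)-K ⇒ (K)-K ⇒ ((E))-K ⇒ ((K))-K ⇒ (((E)))-K ⇒ (((K)))-K ⇒ (((a)))-K ⇒ (((a)))-a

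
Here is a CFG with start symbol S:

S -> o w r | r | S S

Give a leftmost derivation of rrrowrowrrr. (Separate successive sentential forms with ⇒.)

S ⇒ SS   [S -> S S]
SS ⇒ rS   [S -> r]
rS ⇒ rSS   [S -> S S]
rSS ⇒ rSSS   [S -> S S]
rSSS ⇒ rSSSS   [S -> S S]
rSSSS ⇒ rrSSS   [S -> r]
rrSSS ⇒ rrrSS   [S -> r]
rrrSS ⇒ rrrSSS   [S -> S S]
rrrSSS ⇒ rrrowrSS   [S -> o w r]
rrrowrSS ⇒ rrrowrowrS   [S -> o w r]
rrrowrowrS ⇒ rrrowrowrSS   [S -> S S]
rrrowrowrSS ⇒ rrrowrowrrS   [S -> r]
rrrowrowrrS ⇒ rrrowrowrrr   [S -> r]

S ⇒ SS ⇒ rS ⇒ rSS ⇒ rSSS ⇒ rSSSS ⇒ rrSSS ⇒ rrrSS ⇒ rrrSSS ⇒ rrrowrSS ⇒ rrrowrowrS ⇒ rrrowrowrSS ⇒ rrrowrowrrS ⇒ rrrowrowrrr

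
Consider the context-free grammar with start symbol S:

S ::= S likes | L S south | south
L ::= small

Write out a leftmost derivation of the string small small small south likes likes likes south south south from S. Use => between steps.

S => L S south => small S south => small L S south south => small small S south south => small small L S south south south => small small small S south south south => small small small S likes south south south => small small small S likes likes south south south => small small small S likes likes likes south south south => small small small south likes likes likes south south south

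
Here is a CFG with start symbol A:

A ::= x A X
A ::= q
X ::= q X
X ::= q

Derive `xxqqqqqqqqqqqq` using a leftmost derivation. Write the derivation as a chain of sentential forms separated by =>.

A=>xAX=>xxAXX=>xxqXX=>xxqqXX=>xxqqqXX=>xxqqqqXX=>xxqqqqqXX=>xxqqqqqqXX=>xxqqqqqqqXX=>xxqqqqqqqqXX=>xxqqqqqqqqqXX=>xxqqqqqqqqqqXX=>xxqqqqqqqqqqqX=>xxqqqqqqqqqqqq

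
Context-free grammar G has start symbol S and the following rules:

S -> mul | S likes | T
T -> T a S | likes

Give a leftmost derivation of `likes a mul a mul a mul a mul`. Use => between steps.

S => T => T a S => T a S a S => T a S a S a S => T a S a S a S a S => likes a S a S a S a S => likes a mul a S a S a S => likes a mul a mul a S a S => likes a mul a mul a mul a S => likes a mul a mul a mul a mul

S => T   [S -> T]
T => T a S   [T -> T a S]
T a S => T a S a S   [T -> T a S]
T a S a S => T a S a S a S   [T -> T a S]
T a S a S a S => T a S a S a S a S   [T -> T a S]
T a S a S a S a S => likes a S a S a S a S   [T -> likes]
likes a S a S a S a S => likes a mul a S a S a S   [S -> mul]
likes a mul a S a S a S => likes a mul a mul a S a S   [S -> mul]
likes a mul a mul a S a S => likes a mul a mul a mul a S   [S -> mul]
likes a mul a mul a mul a S => likes a mul a mul a mul a mul   [S -> mul]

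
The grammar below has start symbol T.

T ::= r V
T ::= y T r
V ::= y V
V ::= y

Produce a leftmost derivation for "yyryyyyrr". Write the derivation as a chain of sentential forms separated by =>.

T=>yTr=>yyTrr=>yyrVrr=>yyryVrr=>yyryyVrr=>yyryyyVrr=>yyryyyyrr

T => yTr   [T ::= y T r]
yTr => yyTrr   [T ::= y T r]
yyTrr => yyrVrr   [T ::= r V]
yyrVrr => yyryVrr   [V ::= y V]
yyryVrr => yyryyVrr   [V ::= y V]
yyryyVrr => yyryyyVrr   [V ::= y V]
yyryyyVrr => yyryyyyrr   [V ::= y]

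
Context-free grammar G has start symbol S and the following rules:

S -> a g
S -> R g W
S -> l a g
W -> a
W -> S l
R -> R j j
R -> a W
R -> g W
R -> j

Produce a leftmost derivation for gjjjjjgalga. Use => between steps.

S => RgW => gWgW => gSlgW => gRgWlgW => gRjjgWlgW => gRjjjjgWlgW => gjjjjjgWlgW => gjjjjjgalgW => gjjjjjgalga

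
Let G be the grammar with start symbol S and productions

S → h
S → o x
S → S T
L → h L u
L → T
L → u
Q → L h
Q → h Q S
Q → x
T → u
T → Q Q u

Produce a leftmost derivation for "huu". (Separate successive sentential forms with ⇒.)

S ⇒ ST   [S → S T]
ST ⇒ STT   [S → S T]
STT ⇒ hTT   [S → h]
hTT ⇒ huT   [T → u]
huT ⇒ huu   [T → u]

S ⇒ ST ⇒ STT ⇒ hTT ⇒ huT ⇒ huu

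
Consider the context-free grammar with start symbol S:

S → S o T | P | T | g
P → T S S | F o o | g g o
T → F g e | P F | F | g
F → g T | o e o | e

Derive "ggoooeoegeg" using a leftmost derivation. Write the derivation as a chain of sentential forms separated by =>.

S => P => TSS => PFSS => FooFSS => gTooFSS => ggooFSS => ggoooeoSS => ggoooeoTS => ggoooeoFgeS => ggoooeoegeS => ggoooeoegeg

S => P   [S → P]
P => TSS   [P → T S S]
TSS => PFSS   [T → P F]
PFSS => FooFSS   [P → F o o]
FooFSS => gTooFSS   [F → g T]
gTooFSS => ggooFSS   [T → g]
ggooFSS => ggoooeoSS   [F → o e o]
ggoooeoSS => ggoooeoTS   [S → T]
ggoooeoTS => ggoooeoFgeS   [T → F g e]
ggoooeoFgeS => ggoooeoegeS   [F → e]
ggoooeoegeS => ggoooeoegeg   [S → g]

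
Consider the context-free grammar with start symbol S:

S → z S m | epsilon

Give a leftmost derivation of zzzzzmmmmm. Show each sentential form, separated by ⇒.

S ⇒ zSm ⇒ zzSmm ⇒ zzzSmmm ⇒ zzzzSmmmm ⇒ zzzzzSmmmmm ⇒ zzzzzmmmmm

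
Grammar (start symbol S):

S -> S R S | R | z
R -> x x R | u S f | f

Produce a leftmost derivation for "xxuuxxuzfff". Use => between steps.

S => R => xxR => xxuSf => xxuRf => xxuuSff => xxuuRff => xxuuxxRff => xxuuxxuSfff => xxuuxxuzfff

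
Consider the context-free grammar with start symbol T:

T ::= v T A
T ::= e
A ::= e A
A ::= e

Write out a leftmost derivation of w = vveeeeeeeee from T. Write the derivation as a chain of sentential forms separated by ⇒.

T ⇒ vTA ⇒ vvTAA ⇒ vveAA ⇒ vveeAA ⇒ vveeeAA ⇒ vveeeeAA ⇒ vveeeeeAA ⇒ vveeeeeeA ⇒ vveeeeeeeA ⇒ vveeeeeeeeA ⇒ vveeeeeeeee

T ⇒ vTA   [T ::= v T A]
vTA ⇒ vvTAA   [T ::= v T A]
vvTAA ⇒ vveAA   [T ::= e]
vveAA ⇒ vveeAA   [A ::= e A]
vveeAA ⇒ vveeeAA   [A ::= e A]
vveeeAA ⇒ vveeeeAA   [A ::= e A]
vveeeeAA ⇒ vveeeeeAA   [A ::= e A]
vveeeeeAA ⇒ vveeeeeeA   [A ::= e]
vveeeeeeA ⇒ vveeeeeeeA   [A ::= e A]
vveeeeeeeA ⇒ vveeeeeeeeA   [A ::= e A]
vveeeeeeeeA ⇒ vveeeeeeeee   [A ::= e]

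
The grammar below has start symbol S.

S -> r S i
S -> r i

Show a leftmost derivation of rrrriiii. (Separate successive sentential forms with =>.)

S => rSi => rrSii => rrrSiii => rrrriiii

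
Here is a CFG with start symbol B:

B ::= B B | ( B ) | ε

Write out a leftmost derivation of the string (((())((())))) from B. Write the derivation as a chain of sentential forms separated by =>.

B => BB   [B ::= B B]
BB => (B)B   [B ::= ( B )]
(B)B => (BB)B   [B ::= B B]
(BB)B => ((B)B)B   [B ::= ( B )]
((B)B)B => ((BB)B)B   [B ::= B B]
((BB)B)B => (((B)B)B)B   [B ::= ( B )]
(((B)B)B)B => ((((B))B)B)B   [B ::= ( B )]
((((B))B)B)B => (((())B)B)B   [B ::= ε]
(((())B)B)B => (((())(B))B)B   [B ::= ( B )]
(((())(B))B)B => (((())((B)))B)B   [B ::= ( B )]
(((())((B)))B)B => (((())(((B))))B)B   [B ::= ( B )]
(((())(((B))))B)B => (((())((())))B)B   [B ::= ε]
(((())((())))B)B => (((())((()))))B   [B ::= ε]
(((())((()))))B => (((())((()))))   [B ::= ε]

B=>BB=>(B)B=>(BB)B=>((B)B)B=>((BB)B)B=>(((B)B)B)B=>((((B))B)B)B=>(((())B)B)B=>(((())(B))B)B=>(((())((B)))B)B=>(((())(((B))))B)B=>(((())((())))B)B=>(((())((()))))B=>(((())((()))))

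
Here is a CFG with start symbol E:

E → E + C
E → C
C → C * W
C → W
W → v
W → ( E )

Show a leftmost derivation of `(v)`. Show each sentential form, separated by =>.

E => C => W => (E) => (C) => (W) => (v)

E => C   [E → C]
C => W   [C → W]
W => (E)   [W → ( E )]
(E) => (C)   [E → C]
(C) => (W)   [C → W]
(W) => (v)   [W → v]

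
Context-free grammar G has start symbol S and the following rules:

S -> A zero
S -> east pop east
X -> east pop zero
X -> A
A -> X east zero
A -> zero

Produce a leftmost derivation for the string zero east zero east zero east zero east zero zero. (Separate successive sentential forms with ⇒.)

S ⇒ A zero   [S -> A zero]
A zero ⇒ X east zero zero   [A -> X east zero]
X east zero zero ⇒ A east zero zero   [X -> A]
A east zero zero ⇒ X east zero east zero zero   [A -> X east zero]
X east zero east zero zero ⇒ A east zero east zero zero   [X -> A]
A east zero east zero zero ⇒ X east zero east zero east zero zero   [A -> X east zero]
X east zero east zero east zero zero ⇒ A east zero east zero east zero zero   [X -> A]
A east zero east zero east zero zero ⇒ X east zero east zero east zero east zero zero   [A -> X east zero]
X east zero east zero east zero east zero zero ⇒ A east zero east zero east zero east zero zero   [X -> A]
A east zero east zero east zero east zero zero ⇒ zero east zero east zero east zero east zero zero   [A -> zero]

S ⇒ A zero ⇒ X east zero zero ⇒ A east zero zero ⇒ X east zero east zero zero ⇒ A east zero east zero zero ⇒ X east zero east zero east zero zero ⇒ A east zero east zero east zero zero ⇒ X east zero east zero east zero east zero zero ⇒ A east zero east zero east zero east zero zero ⇒ zero east zero east zero east zero east zero zero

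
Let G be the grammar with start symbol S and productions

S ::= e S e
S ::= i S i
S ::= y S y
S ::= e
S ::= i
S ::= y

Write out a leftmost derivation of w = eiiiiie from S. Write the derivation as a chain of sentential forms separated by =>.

S => eSe   [S ::= e S e]
eSe => eiSie   [S ::= i S i]
eiSie => eiiSiie   [S ::= i S i]
eiiSiie => eiiiiie   [S ::= i]

S => eSe => eiSie => eiiSiie => eiiiiie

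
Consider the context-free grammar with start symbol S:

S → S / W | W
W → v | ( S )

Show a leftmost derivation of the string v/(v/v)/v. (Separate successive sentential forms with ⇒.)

S ⇒ S/W   [S → S / W]
S/W ⇒ S/W/W   [S → S / W]
S/W/W ⇒ W/W/W   [S → W]
W/W/W ⇒ v/W/W   [W → v]
v/W/W ⇒ v/(S)/W   [W → ( S )]
v/(S)/W ⇒ v/(S/W)/W   [S → S / W]
v/(S/W)/W ⇒ v/(W/W)/W   [S → W]
v/(W/W)/W ⇒ v/(v/W)/W   [W → v]
v/(v/W)/W ⇒ v/(v/v)/W   [W → v]
v/(v/v)/W ⇒ v/(v/v)/v   [W → v]

S ⇒ S/W ⇒ S/W/W ⇒ W/W/W ⇒ v/W/W ⇒ v/(S)/W ⇒ v/(S/W)/W ⇒ v/(W/W)/W ⇒ v/(v/W)/W ⇒ v/(v/v)/W ⇒ v/(v/v)/v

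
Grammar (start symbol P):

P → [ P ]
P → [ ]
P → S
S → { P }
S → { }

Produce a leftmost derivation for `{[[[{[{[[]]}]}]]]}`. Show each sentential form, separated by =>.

P => S => {P} => {[P]} => {[[P]]} => {[[[P]]]} => {[[[S]]]} => {[[[{P}]]]} => {[[[{[P]}]]]} => {[[[{[S]}]]]} => {[[[{[{P}]}]]]} => {[[[{[{[P]}]}]]]} => {[[[{[{[[]]}]}]]]}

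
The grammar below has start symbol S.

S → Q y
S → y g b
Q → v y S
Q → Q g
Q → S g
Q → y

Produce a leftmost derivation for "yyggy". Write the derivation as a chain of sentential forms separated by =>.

S => Qy   [S → Q y]
Qy => Qgy   [Q → Q g]
Qgy => Sggy   [Q → S g]
Sggy => Qyggy   [S → Q y]
Qyggy => yyggy   [Q → y]

S=>Qy=>Qgy=>Sggy=>Qyggy=>yyggy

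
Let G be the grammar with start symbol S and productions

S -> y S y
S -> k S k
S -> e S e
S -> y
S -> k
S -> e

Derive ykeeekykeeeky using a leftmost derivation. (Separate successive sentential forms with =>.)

S => ySy => ykSky => ykeSeky => ykeeSeeky => ykeeeSeeeky => ykeeekSkeeeky => ykeeekykeeeky

S => ySy   [S -> y S y]
ySy => ykSky   [S -> k S k]
ykSky => ykeSeky   [S -> e S e]
ykeSeky => ykeeSeeky   [S -> e S e]
ykeeSeeky => ykeeeSeeeky   [S -> e S e]
ykeeeSeeeky => ykeeekSkeeeky   [S -> k S k]
ykeeekSkeeeky => ykeeekykeeeky   [S -> y]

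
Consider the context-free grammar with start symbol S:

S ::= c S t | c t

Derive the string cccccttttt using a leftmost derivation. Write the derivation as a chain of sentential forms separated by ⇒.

S ⇒ cSt   [S ::= c S t]
cSt ⇒ ccStt   [S ::= c S t]
ccStt ⇒ cccSttt   [S ::= c S t]
cccSttt ⇒ ccccStttt   [S ::= c S t]
ccccStttt ⇒ cccccttttt   [S ::= c t]

S ⇒ cSt ⇒ ccStt ⇒ cccSttt ⇒ ccccStttt ⇒ cccccttttt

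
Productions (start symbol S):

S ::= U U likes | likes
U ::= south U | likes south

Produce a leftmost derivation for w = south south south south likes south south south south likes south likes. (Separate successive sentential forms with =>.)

S => U U likes => south U U likes => south south U U likes => south south south U U likes => south south south south U U likes => south south south south likes south U likes => south south south south likes south south U likes => south south south south likes south south south U likes => south south south south likes south south south south U likes => south south south south likes south south south south likes south likes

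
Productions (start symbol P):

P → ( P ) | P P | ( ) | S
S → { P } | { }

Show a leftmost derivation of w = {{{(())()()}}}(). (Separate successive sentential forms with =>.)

P => PP   [P → P P]
PP => SP   [P → S]
SP => {P}P   [S → { P }]
{P}P => {S}P   [P → S]
{S}P => {{P}}P   [S → { P }]
{{P}}P => {{S}}P   [P → S]
{{S}}P => {{{P}}}P   [S → { P }]
{{{P}}}P => {{{PP}}}P   [P → P P]
{{{PP}}}P => {{{PPP}}}P   [P → P P]
{{{PPP}}}P => {{{(P)PP}}}P   [P → ( P )]
{{{(P)PP}}}P => {{{(())PP}}}P   [P → ( )]
{{{(())PP}}}P => {{{(())()P}}}P   [P → ( )]
{{{(())()P}}}P => {{{(())()()}}}P   [P → ( )]
{{{(())()()}}}P => {{{(())()()}}}()   [P → ( )]

P => PP => SP => {P}P => {S}P => {{P}}P => {{S}}P => {{{P}}}P => {{{PP}}}P => {{{PPP}}}P => {{{(P)PP}}}P => {{{(())PP}}}P => {{{(())()P}}}P => {{{(())()()}}}P => {{{(())()()}}}()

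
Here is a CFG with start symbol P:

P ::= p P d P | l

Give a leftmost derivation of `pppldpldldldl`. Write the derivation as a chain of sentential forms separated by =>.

P => pPdP   [P ::= p P d P]
pPdP => ppPdPdP   [P ::= p P d P]
ppPdPdP => pppPdPdPdP   [P ::= p P d P]
pppPdPdPdP => pppldPdPdP   [P ::= l]
pppldPdPdP => pppldpPdPdPdP   [P ::= p P d P]
pppldpPdPdPdP => pppldpldPdPdP   [P ::= l]
pppldpldPdPdP => pppldpldldPdP   [P ::= l]
pppldpldldPdP => pppldpldldldP   [P ::= l]
pppldpldldldP => pppldpldldldl   [P ::= l]

P => pPdP => ppPdPdP => pppPdPdPdP => pppldPdPdP => pppldpPdPdPdP => pppldpldPdPdP => pppldpldldPdP => pppldpldldldP => pppldpldldldl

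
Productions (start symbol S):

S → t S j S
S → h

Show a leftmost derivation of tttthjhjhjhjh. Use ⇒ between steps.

S⇒tSjS⇒ttSjSjS⇒tttSjSjSjS⇒ttttSjSjSjSjS⇒tttthjSjSjSjS⇒tttthjhjSjSjS⇒tttthjhjhjSjS⇒tttthjhjhjhjS⇒tttthjhjhjhjh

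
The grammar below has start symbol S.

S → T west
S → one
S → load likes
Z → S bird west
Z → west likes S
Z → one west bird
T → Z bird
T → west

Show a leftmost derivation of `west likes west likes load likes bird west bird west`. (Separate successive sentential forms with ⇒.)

S ⇒ T west ⇒ Z bird west ⇒ west likes S bird west ⇒ west likes T west bird west ⇒ west likes Z bird west bird west ⇒ west likes west likes S bird west bird west ⇒ west likes west likes load likes bird west bird west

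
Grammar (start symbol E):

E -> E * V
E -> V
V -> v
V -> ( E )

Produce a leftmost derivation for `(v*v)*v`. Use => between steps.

E=>E*V=>V*V=>(E)*V=>(E*V)*V=>(V*V)*V=>(v*V)*V=>(v*v)*V=>(v*v)*v

E => E*V   [E -> E * V]
E*V => V*V   [E -> V]
V*V => (E)*V   [V -> ( E )]
(E)*V => (E*V)*V   [E -> E * V]
(E*V)*V => (V*V)*V   [E -> V]
(V*V)*V => (v*V)*V   [V -> v]
(v*V)*V => (v*v)*V   [V -> v]
(v*v)*V => (v*v)*v   [V -> v]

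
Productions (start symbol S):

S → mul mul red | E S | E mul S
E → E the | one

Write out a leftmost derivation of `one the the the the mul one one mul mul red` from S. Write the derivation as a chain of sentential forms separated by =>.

S => E mul S => E the mul S => E the the mul S => E the the the mul S => E the the the the mul S => one the the the the mul S => one the the the the mul E S => one the the the the mul one S => one the the the the mul one E S => one the the the the mul one one S => one the the the the mul one one mul mul red

S => E mul S   [S → E mul S]
E mul S => E the mul S   [E → E the]
E the mul S => E the the mul S   [E → E the]
E the the mul S => E the the the mul S   [E → E the]
E the the the mul S => E the the the the mul S   [E → E the]
E the the the the mul S => one the the the the mul S   [E → one]
one the the the the mul S => one the the the the mul E S   [S → E S]
one the the the the mul E S => one the the the the mul one S   [E → one]
one the the the the mul one S => one the the the the mul one E S   [S → E S]
one the the the the mul one E S => one the the the the mul one one S   [E → one]
one the the the the mul one one S => one the the the the mul one one mul mul red   [S → mul mul red]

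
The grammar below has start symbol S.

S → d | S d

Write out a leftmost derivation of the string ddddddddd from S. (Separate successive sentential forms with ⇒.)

S ⇒ Sd ⇒ Sdd ⇒ Sddd ⇒ Sdddd ⇒ Sddddd ⇒ Sdddddd ⇒ Sddddddd ⇒ Sdddddddd ⇒ ddddddddd

S ⇒ Sd   [S → S d]
Sd ⇒ Sdd   [S → S d]
Sdd ⇒ Sddd   [S → S d]
Sddd ⇒ Sdddd   [S → S d]
Sdddd ⇒ Sddddd   [S → S d]
Sddddd ⇒ Sdddddd   [S → S d]
Sdddddd ⇒ Sddddddd   [S → S d]
Sddddddd ⇒ Sdddddddd   [S → S d]
Sdddddddd ⇒ ddddddddd   [S → d]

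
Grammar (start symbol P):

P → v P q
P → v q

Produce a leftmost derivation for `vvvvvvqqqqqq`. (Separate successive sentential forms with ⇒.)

P ⇒ vPq ⇒ vvPqq ⇒ vvvPqqq ⇒ vvvvPqqqq ⇒ vvvvvPqqqqq ⇒ vvvvvvqqqqqq

P ⇒ vPq   [P → v P q]
vPq ⇒ vvPqq   [P → v P q]
vvPqq ⇒ vvvPqqq   [P → v P q]
vvvPqqq ⇒ vvvvPqqqq   [P → v P q]
vvvvPqqqq ⇒ vvvvvPqqqqq   [P → v P q]
vvvvvPqqqqq ⇒ vvvvvvqqqqqq   [P → v q]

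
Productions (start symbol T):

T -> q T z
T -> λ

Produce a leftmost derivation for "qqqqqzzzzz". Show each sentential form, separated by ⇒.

T ⇒ qTz ⇒ qqTzz ⇒ qqqTzzz ⇒ qqqqTzzzz ⇒ qqqqqTzzzzz ⇒ qqqqqzzzzz

T ⇒ qTz   [T -> q T z]
qTz ⇒ qqTzz   [T -> q T z]
qqTzz ⇒ qqqTzzz   [T -> q T z]
qqqTzzz ⇒ qqqqTzzzz   [T -> q T z]
qqqqTzzzz ⇒ qqqqqTzzzzz   [T -> q T z]
qqqqqTzzzzz ⇒ qqqqqzzzzz   [T -> λ]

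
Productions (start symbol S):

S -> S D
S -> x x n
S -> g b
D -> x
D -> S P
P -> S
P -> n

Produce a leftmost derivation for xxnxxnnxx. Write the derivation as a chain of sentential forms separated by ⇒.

S ⇒ SD ⇒ SDD ⇒ SDDD ⇒ xxnDDD ⇒ xxnSPDD ⇒ xxnxxnPDD ⇒ xxnxxnnDD ⇒ xxnxxnnxD ⇒ xxnxxnnxx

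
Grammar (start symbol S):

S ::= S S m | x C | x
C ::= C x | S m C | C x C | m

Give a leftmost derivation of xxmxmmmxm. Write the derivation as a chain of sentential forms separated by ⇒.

S⇒SSm⇒xCSm⇒xSmCSm⇒xxCmCSm⇒xxCxCmCSm⇒xxmxCmCSm⇒xxmxmmCSm⇒xxmxmmmSm⇒xxmxmmmxm

S ⇒ SSm   [S ::= S S m]
SSm ⇒ xCSm   [S ::= x C]
xCSm ⇒ xSmCSm   [C ::= S m C]
xSmCSm ⇒ xxCmCSm   [S ::= x C]
xxCmCSm ⇒ xxCxCmCSm   [C ::= C x C]
xxCxCmCSm ⇒ xxmxCmCSm   [C ::= m]
xxmxCmCSm ⇒ xxmxmmCSm   [C ::= m]
xxmxmmCSm ⇒ xxmxmmmSm   [C ::= m]
xxmxmmmSm ⇒ xxmxmmmxm   [S ::= x]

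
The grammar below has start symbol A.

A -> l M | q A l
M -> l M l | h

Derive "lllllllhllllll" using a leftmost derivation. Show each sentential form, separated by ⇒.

A ⇒ lM   [A -> l M]
lM ⇒ llMl   [M -> l M l]
llMl ⇒ lllMll   [M -> l M l]
lllMll ⇒ llllMlll   [M -> l M l]
llllMlll ⇒ lllllMllll   [M -> l M l]
lllllMllll ⇒ llllllMlllll   [M -> l M l]
llllllMlllll ⇒ lllllllMllllll   [M -> l M l]
lllllllMllllll ⇒ lllllllhllllll   [M -> h]

A ⇒ lM ⇒ llMl ⇒ lllMll ⇒ llllMlll ⇒ lllllMllll ⇒ llllllMlllll ⇒ lllllllMllllll ⇒ lllllllhllllll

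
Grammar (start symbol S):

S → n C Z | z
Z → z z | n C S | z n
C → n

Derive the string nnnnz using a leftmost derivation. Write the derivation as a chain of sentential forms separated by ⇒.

S ⇒ nCZ   [S → n C Z]
nCZ ⇒ nnZ   [C → n]
nnZ ⇒ nnnCS   [Z → n C S]
nnnCS ⇒ nnnnS   [C → n]
nnnnS ⇒ nnnnz   [S → z]

S ⇒ nCZ ⇒ nnZ ⇒ nnnCS ⇒ nnnnS ⇒ nnnnz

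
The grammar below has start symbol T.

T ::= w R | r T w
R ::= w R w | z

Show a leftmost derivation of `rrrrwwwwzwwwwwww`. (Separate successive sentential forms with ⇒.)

T ⇒ rTw   [T ::= r T w]
rTw ⇒ rrTww   [T ::= r T w]
rrTww ⇒ rrrTwww   [T ::= r T w]
rrrTwww ⇒ rrrrTwwww   [T ::= r T w]
rrrrTwwww ⇒ rrrrwRwwww   [T ::= w R]
rrrrwRwwww ⇒ rrrrwwRwwwww   [R ::= w R w]
rrrrwwRwwwww ⇒ rrrrwwwRwwwwww   [R ::= w R w]
rrrrwwwRwwwwww ⇒ rrrrwwwwRwwwwwww   [R ::= w R w]
rrrrwwwwRwwwwwww ⇒ rrrrwwwwzwwwwwww   [R ::= z]

T⇒rTw⇒rrTww⇒rrrTwww⇒rrrrTwwww⇒rrrrwRwwww⇒rrrrwwRwwwww⇒rrrrwwwRwwwwww⇒rrrrwwwwRwwwwwww⇒rrrrwwwwzwwwwwww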